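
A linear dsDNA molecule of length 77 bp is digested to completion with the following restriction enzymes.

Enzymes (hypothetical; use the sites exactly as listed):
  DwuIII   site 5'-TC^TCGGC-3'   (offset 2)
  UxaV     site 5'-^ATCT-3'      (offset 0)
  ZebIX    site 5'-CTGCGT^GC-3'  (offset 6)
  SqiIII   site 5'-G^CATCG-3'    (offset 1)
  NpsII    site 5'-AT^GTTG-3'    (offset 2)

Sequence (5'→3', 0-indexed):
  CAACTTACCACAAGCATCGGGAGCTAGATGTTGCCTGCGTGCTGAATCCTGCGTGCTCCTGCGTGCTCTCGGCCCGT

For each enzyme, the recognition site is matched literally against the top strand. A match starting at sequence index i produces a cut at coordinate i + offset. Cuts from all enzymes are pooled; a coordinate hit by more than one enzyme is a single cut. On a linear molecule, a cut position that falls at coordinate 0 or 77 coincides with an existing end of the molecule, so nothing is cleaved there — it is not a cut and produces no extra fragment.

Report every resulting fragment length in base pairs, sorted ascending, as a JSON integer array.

Site scan:
  DwuIII TCTCGGC/2: at [66] ⇒ [68]
  UxaV (ATCT, off=0): no sites
  ZebIX CTGCGTGC/6: at [34, 48, 58] ⇒ [40, 54, 64]
  SqiIII GCATCG/1: at [13] ⇒ [14]
  NpsII ATGTTG/2: at [27] ⇒ [29]

Pooled cuts: [14, 29, 40, 54, 64, 68]

Fragment lengths:
  [0,14): 14 bp
  [14,29): 15 bp
  [29,40): 11 bp
  [40,54): 14 bp
  [54,64): 10 bp
  [64,68): 4 bp
  [68,77): 9 bp

[4,9,10,11,14,14,15]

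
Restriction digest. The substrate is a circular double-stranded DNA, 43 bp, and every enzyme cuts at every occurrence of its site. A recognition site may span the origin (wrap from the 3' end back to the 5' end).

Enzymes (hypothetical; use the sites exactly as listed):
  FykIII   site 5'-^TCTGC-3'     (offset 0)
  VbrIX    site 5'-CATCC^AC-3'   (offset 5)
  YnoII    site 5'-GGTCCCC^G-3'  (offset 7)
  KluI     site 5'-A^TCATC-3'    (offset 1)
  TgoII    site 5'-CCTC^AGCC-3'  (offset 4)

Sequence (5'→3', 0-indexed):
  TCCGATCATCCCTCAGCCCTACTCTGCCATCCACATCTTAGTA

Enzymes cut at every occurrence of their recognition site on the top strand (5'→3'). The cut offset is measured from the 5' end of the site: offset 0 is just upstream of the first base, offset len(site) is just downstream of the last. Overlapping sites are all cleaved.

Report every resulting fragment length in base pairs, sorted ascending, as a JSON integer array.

[8,9,10,16]

Per-enzyme occurrences:
  FykIII (TCTGC, off=0): starts [22] → cuts [22]
  VbrIX (CATCCAC, off=5): starts [27] → cuts [32]
  YnoII (GGTCCCCG, off=7): no sites
  KluI (ATCATC, off=1): starts [4] → cuts [5]
  TgoII (CCTCAGCC, off=4): starts [10] → cuts [14]

Pooled cuts: [5, 14, 22, 32]

Fragment lengths:
  5→14: 9 bp
  14→22: 8 bp
  22→32: 10 bp
  32→5 (wrap): 43-32+5 = 16 bp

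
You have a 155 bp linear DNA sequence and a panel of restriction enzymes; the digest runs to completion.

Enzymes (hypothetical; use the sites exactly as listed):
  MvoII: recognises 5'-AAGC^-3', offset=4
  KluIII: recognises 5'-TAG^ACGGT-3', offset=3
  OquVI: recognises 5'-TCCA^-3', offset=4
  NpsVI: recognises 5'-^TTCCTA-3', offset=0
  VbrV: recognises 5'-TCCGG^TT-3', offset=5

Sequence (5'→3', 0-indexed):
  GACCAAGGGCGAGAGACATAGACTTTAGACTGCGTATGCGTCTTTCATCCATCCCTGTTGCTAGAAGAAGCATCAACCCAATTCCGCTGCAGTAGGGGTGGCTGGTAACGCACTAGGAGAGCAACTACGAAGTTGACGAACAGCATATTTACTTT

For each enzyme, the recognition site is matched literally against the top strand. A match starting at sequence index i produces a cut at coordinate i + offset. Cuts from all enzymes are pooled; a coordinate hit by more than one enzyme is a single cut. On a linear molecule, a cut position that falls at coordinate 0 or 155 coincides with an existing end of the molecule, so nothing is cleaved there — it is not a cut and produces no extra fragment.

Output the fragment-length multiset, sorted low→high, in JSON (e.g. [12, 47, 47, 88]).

Site scan:
  MvoII AAGC/4: at [67] ⇒ [71]
  KluIII (TAGACGGT, off=3): no sites
  OquVI TCCA/4: at [47] ⇒ [51]
  NpsVI (TTCCTA, off=0): no sites
  VbrV (TCCGGTT, off=5): no sites

All cut coordinates (distinct, sorted): [51, 71]

Fragment lengths:
  [0,51): 51 bp
  [51,71): 20 bp
  [71,155): 84 bp

[20,51,84]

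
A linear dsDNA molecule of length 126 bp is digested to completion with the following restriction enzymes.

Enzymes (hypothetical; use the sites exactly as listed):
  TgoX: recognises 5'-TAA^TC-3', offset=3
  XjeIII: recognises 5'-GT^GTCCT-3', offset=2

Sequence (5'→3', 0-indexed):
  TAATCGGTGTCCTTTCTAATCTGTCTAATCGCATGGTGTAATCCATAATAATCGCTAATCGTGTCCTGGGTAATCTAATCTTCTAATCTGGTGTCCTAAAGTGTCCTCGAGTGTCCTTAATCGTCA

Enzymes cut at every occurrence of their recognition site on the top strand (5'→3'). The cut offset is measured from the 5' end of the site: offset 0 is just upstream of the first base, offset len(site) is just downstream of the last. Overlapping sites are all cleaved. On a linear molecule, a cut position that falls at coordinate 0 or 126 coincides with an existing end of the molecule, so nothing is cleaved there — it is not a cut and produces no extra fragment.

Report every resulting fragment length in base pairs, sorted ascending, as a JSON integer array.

[3,4,5,5,6,6,7,8,8,9,10,10,10,11,11,13]

Per-enzyme occurrences:
  TgoX TAATC/3: at [0, 16, 25, 38, 48, 55, 70, 75, 83, 117] ⇒ [3, 19, 28, 41, 51, 58, 73, 78, 86, 120]
  XjeIII GTGTCCT/2: at [6, 60, 90, 100, 110] ⇒ [8, 62, 92, 102, 112]

All cut coordinates (distinct, sorted): [3, 8, 19, 28, 41, 51, 58, 62, 73, 78, 86, 92, 102, 112, 120]

Fragments:
  [0,3): 3 bp
  [3,8): 5 bp
  [8,19): 11 bp
  [19,28): 9 bp
  [28,41): 13 bp
  [41,51): 10 bp
  [51,58): 7 bp
  [58,62): 4 bp
  [62,73): 11 bp
  [73,78): 5 bp
  [78,86): 8 bp
  [86,92): 6 bp
  [92,102): 10 bp
  [102,112): 10 bp
  [112,120): 8 bp
  [120,126): 6 bp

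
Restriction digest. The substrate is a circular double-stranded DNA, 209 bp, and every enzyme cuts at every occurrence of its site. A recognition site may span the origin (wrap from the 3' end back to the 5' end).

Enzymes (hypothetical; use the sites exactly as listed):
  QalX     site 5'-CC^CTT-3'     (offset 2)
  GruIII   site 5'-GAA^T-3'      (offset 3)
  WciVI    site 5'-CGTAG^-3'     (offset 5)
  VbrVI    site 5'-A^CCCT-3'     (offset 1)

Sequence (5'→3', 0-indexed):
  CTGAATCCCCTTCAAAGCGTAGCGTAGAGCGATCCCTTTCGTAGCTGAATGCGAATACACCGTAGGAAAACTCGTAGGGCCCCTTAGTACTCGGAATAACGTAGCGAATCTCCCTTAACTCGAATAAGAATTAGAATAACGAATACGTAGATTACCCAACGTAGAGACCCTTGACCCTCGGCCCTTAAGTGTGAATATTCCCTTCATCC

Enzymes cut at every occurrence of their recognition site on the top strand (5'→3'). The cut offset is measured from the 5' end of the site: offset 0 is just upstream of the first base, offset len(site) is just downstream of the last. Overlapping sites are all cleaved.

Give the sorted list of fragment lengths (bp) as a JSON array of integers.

[2,3,4,4,5,5,5,5,5,6,6,6,6,7,7,8,8,9,9,10,11,12,12,13,13,14,14]

Per-enzyme occurrences:
  QalX CCCTT/2: at [7, 33, 80, 111, 167, 181, 199] ⇒ [9, 35, 82, 113, 169, 183, 201]
  GruIII GAAT/3: at [2, 46, 52, 93, 105, 121, 127, 133, 140, 192] ⇒ [5, 49, 55, 96, 108, 124, 130, 136, 143, 195]
  WciVI CGTAG/5: at [17, 22, 39, 60, 72, 99, 145, 159] ⇒ [22, 27, 44, 65, 77, 104, 150, 164]
  VbrVI ACCCT/1: at [166, 173] ⇒ [167, 174]

All cut coordinates (distinct, sorted): [5, 9, 22, 27, 35, 44, 49, 55, 65, 77, 82, 96, 104, 108, 113, 124, 130, 136, 143, 150, 164, 167, 169, 174, 183, 195, 201]

Fragment lengths:
  5→9: 4 bp
  9→22: 13 bp
  22→27: 5 bp
  27→35: 8 bp
  35→44: 9 bp
  44→49: 5 bp
  49→55: 6 bp
  55→65: 10 bp
  65→77: 12 bp
  77→82: 5 bp
  82→96: 14 bp
  96→104: 8 bp
  104→108: 4 bp
  108→113: 5 bp
  113→124: 11 bp
  124→130: 6 bp
  130→136: 6 bp
  136→143: 7 bp
  143→150: 7 bp
  150→164: 14 bp
  164→167: 3 bp
  167→169: 2 bp
  169→174: 5 bp
  174→183: 9 bp
  183→195: 12 bp
  195→201: 6 bp
  201→5 (wrap): 209-201+5 = 13 bp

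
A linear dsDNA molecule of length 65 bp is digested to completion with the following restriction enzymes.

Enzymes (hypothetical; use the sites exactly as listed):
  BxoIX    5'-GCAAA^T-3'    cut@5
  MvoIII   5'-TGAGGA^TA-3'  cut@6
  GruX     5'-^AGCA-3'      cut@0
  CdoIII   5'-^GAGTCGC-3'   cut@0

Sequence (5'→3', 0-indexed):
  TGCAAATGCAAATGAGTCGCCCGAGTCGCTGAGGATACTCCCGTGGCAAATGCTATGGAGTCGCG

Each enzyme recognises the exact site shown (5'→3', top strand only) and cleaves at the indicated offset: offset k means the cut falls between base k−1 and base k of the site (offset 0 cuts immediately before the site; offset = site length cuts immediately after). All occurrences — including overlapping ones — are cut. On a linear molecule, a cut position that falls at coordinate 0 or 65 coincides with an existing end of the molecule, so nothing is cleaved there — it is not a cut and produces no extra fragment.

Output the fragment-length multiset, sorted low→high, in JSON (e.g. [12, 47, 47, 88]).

[1,6,6,7,8,9,13,15]

Site scan:
  BxoIX (GCAAAT, off=5): starts [1, 7, 45] → cuts [6, 12, 50]
  MvoIII (TGAGGATA, off=6): starts [29] → cuts [35]
  GruX (AGCA, off=0): no sites
  CdoIII (GAGTCGC, off=0): starts [13, 22, 57] → cuts [13, 22, 57]

Pooled cuts: [6, 12, 13, 22, 35, 50, 57]

Fragment lengths:
  [0,6): 6 bp
  [6,12): 6 bp
  [12,13): 1 bp
  [13,22): 9 bp
  [22,35): 13 bp
  [35,50): 15 bp
  [50,57): 7 bp
  [57,65): 8 bp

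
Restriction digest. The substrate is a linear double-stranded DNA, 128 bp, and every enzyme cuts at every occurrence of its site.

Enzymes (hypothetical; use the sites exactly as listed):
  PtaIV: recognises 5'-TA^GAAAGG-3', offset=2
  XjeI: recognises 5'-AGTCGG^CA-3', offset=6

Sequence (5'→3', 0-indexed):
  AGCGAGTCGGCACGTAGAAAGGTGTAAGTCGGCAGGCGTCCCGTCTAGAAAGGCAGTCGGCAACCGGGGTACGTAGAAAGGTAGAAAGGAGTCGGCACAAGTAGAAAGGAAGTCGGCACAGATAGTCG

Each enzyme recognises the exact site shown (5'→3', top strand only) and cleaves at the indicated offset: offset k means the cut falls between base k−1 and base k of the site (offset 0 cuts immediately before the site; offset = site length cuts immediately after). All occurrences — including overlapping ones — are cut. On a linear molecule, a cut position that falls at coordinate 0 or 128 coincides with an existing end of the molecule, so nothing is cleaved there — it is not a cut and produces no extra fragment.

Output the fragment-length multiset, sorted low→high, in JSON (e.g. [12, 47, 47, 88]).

[6,8,8,10,12,12,13,13,15,15,16]

Per-enzyme occurrences:
  PtaIV (TAGAAAGG, off=2): starts [14, 45, 73, 81, 101] → cuts [16, 47, 75, 83, 103]
  XjeI (AGTCGGCA, off=6): starts [4, 26, 54, 89, 110] → cuts [10, 32, 60, 95, 116]

Pooled cuts: [10, 16, 32, 47, 60, 75, 83, 95, 103, 116]

Fragments:
  [0,10): 10 bp
  [10,16): 6 bp
  [16,32): 16 bp
  [32,47): 15 bp
  [47,60): 13 bp
  [60,75): 15 bp
  [75,83): 8 bp
  [83,95): 12 bp
  [95,103): 8 bp
  [103,116): 13 bp
  [116,128): 12 bp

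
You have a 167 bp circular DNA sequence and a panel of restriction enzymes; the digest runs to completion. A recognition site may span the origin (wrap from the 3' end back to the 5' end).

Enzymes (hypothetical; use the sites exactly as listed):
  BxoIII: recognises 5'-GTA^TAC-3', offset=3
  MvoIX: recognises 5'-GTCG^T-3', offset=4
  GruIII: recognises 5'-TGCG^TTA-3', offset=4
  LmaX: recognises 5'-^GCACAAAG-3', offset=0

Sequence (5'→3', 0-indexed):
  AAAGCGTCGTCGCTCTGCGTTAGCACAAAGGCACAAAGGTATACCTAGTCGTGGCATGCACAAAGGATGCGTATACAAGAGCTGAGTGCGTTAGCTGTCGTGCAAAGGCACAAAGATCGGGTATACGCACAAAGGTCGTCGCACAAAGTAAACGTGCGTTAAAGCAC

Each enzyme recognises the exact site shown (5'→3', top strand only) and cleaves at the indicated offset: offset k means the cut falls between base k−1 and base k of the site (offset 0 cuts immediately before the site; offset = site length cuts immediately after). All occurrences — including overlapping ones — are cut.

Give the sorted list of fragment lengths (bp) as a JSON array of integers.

Scan for sites:
  BxoIII GTATAC/3: at [38, 70, 120] ⇒ [41, 73, 123]
  MvoIX GTCGT/4: at [5, 47, 96, 134] ⇒ [9, 51, 100, 138]
  GruIII TGCGTTA/4: at [15, 86, 154] ⇒ [19, 90, 158]
  LmaX GCACAAAG/0: at [22, 30, 57, 107, 126, 140, 163] ⇒ [22, 30, 57, 107, 126, 140, 163]

All cut coordinates (distinct, sorted): [9, 19, 22, 30, 41, 51, 57, 73, 90, 100, 107, 123, 126, 138, 140, 158, 163]

Fragment lengths:
  9→19: 10 bp
  19→22: 3 bp
  22→30: 8 bp
  30→41: 11 bp
  41→51: 10 bp
  51→57: 6 bp
  57→73: 16 bp
  73→90: 17 bp
  90→100: 10 bp
  100→107: 7 bp
  107→123: 16 bp
  123→126: 3 bp
  126→138: 12 bp
  138→140: 2 bp
  140→158: 18 bp
  158→163: 5 bp
  163→9 (wrap): 167-163+9 = 13 bp

[2,3,3,5,6,7,8,10,10,10,11,12,13,16,16,17,18]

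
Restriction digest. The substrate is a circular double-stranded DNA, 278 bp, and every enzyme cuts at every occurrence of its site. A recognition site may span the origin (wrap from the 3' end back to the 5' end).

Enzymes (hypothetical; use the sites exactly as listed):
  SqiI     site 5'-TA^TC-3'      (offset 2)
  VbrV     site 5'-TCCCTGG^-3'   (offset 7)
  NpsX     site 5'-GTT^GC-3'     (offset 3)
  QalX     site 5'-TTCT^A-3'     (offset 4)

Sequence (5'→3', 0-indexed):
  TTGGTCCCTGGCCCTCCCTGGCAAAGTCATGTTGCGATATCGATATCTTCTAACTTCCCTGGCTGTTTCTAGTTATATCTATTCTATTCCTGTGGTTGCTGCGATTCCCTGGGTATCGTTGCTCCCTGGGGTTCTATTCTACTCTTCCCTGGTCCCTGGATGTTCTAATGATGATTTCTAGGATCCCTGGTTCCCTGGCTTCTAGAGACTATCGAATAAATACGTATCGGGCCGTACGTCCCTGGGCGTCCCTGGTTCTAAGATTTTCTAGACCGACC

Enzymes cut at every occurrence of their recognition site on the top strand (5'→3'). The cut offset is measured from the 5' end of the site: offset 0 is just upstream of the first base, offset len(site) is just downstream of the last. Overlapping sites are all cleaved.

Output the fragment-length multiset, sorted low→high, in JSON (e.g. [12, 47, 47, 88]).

Scan for sites:
  SqiI TATC/2: at [37, 43, 75, 113, 209, 224] ⇒ [39, 45, 77, 115, 211, 226]
  VbrV TCCCTGG/7: at [4, 14, 55, 105, 122, 145, 152, 183, 191, 238, 248] ⇒ [11, 21, 62, 112, 129, 152, 159, 190, 198, 245, 255]
  NpsX GTTGC/3: at [30, 94, 117] ⇒ [33, 97, 120]
  QalX TTCTA/4: at [47, 66, 81, 131, 136, 162, 175, 199, 255, 265] ⇒ [51, 70, 85, 135, 140, 166, 179, 203, 259, 269]

Pooled cuts: [11, 21, 33, 39, 45, 51, 62, 70, 77, 85, 97, 112, 115, 120, 129, 135, 140, 152, 159, 166, 179, 190, 198, 203, 211, 226, 245, 255, 259, 269]

Fragments:
  11→21: 10 bp
  21→33: 12 bp
  33→39: 6 bp
  39→45: 6 bp
  45→51: 6 bp
  51→62: 11 bp
  62→70: 8 bp
  70→77: 7 bp
  77→85: 8 bp
  85→97: 12 bp
  97→112: 15 bp
  112→115: 3 bp
  115→120: 5 bp
  120→129: 9 bp
  129→135: 6 bp
  135→140: 5 bp
  140→152: 12 bp
  152→159: 7 bp
  159→166: 7 bp
  166→179: 13 bp
  179→190: 11 bp
  190→198: 8 bp
  198→203: 5 bp
  203→211: 8 bp
  211→226: 15 bp
  226→245: 19 bp
  245→255: 10 bp
  255→259: 4 bp
  259→269: 10 bp
  269→11 (wrap): 278-269+11 = 20 bp

[3,4,5,5,5,6,6,6,6,7,7,7,8,8,8,8,9,10,10,10,11,11,12,12,12,13,15,15,19,20]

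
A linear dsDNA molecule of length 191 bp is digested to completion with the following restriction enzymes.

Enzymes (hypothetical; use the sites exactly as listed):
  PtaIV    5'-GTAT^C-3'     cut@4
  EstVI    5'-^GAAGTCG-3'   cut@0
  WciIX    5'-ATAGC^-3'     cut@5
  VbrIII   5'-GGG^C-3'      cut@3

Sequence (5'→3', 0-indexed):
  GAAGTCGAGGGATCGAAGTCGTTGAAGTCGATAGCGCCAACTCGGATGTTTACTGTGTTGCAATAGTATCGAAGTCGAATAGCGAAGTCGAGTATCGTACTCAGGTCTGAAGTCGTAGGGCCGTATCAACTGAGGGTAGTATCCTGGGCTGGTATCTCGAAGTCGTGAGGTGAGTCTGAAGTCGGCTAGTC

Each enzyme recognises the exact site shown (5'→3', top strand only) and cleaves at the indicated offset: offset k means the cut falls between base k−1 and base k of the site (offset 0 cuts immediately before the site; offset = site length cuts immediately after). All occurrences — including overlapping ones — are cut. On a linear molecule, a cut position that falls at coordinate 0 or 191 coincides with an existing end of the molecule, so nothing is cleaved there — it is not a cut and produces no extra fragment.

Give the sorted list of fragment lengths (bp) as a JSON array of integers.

[1,3,6,6,7,9,12,12,12,13,13,14,14,16,19,34]

Per-enzyme occurrences:
  PtaIV (GTATC, off=4): starts [65, 91, 122, 138, 151] → cuts [69, 95, 126, 142, 155]
  EstVI (GAAGTCG, off=0): starts [0, 14, 23, 70, 83, 108, 158, 177] → cuts [14, 23, 70, 83, 108, 158, 177] (position 0 is a terminus of the linear molecule — no cut)
  WciIX (ATAGC, off=5): starts [30, 78] → cuts [35, 83]
  VbrIII (GGGC, off=3): starts [117, 145] → cuts [120, 148]

All cut coordinates (distinct, sorted): [14, 23, 35, 69, 70, 83, 95, 108, 120, 126, 142, 148, 155, 158, 177]

Fragment lengths:
  [0,14): 14 bp
  [14,23): 9 bp
  [23,35): 12 bp
  [35,69): 34 bp
  [69,70): 1 bp
  [70,83): 13 bp
  [83,95): 12 bp
  [95,108): 13 bp
  [108,120): 12 bp
  [120,126): 6 bp
  [126,142): 16 bp
  [142,148): 6 bp
  [148,155): 7 bp
  [155,158): 3 bp
  [158,177): 19 bp
  [177,191): 14 bp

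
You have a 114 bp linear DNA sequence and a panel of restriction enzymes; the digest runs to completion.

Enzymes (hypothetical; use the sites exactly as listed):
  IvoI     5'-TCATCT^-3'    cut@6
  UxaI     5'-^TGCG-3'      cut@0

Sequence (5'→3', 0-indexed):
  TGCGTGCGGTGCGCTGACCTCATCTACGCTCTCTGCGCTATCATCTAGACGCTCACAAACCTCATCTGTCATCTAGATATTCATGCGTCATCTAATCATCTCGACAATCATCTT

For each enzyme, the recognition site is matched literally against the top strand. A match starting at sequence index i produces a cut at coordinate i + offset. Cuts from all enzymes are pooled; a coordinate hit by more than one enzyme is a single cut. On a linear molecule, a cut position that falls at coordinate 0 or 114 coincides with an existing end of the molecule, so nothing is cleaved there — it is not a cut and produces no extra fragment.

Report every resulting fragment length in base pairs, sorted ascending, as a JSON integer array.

Per-enzyme occurrences:
  IvoI (TCATCT, off=6): starts [19, 40, 61, 68, 87, 95, 107] → cuts [25, 46, 67, 74, 93, 101, 113]
  UxaI (TGCG, off=0): starts [0, 4, 9, 33, 83] → cuts [4, 9, 33, 83] (position 0 is a terminus of the linear molecule — no cut)

All cut coordinates (distinct, sorted): [4, 9, 25, 33, 46, 67, 74, 83, 93, 101, 113]

Fragment lengths:
  [0,4): 4 bp
  [4,9): 5 bp
  [9,25): 16 bp
  [25,33): 8 bp
  [33,46): 13 bp
  [46,67): 21 bp
  [67,74): 7 bp
  [74,83): 9 bp
  [83,93): 10 bp
  [93,101): 8 bp
  [101,113): 12 bp
  [113,114): 1 bp

[1,4,5,7,8,8,9,10,12,13,16,21]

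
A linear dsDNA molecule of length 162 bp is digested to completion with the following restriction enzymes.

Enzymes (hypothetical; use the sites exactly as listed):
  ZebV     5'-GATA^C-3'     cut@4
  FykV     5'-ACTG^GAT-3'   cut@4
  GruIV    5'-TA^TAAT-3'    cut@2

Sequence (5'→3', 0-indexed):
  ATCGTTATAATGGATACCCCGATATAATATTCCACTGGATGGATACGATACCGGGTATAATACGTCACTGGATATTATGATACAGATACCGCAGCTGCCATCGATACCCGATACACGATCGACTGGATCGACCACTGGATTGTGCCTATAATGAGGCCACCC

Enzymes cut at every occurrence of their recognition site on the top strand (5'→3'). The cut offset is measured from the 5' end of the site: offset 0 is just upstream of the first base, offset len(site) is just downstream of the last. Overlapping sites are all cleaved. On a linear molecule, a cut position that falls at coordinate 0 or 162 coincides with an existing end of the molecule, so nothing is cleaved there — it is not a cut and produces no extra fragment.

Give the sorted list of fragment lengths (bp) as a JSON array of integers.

[5,6,7,7,7,8,8,9,11,12,12,12,13,13,14,18]

Per-enzyme occurrences:
  ZebV GATAC/4: at [12, 41, 46, 78, 84, 102, 109] ⇒ [16, 45, 50, 82, 88, 106, 113]
  FykV ACTGGAT/4: at [33, 66, 121, 133] ⇒ [37, 70, 125, 137]
  GruIV TATAAT/2: at [5, 22, 55, 146] ⇒ [7, 24, 57, 148]

Pooled cuts: [7, 16, 24, 37, 45, 50, 57, 70, 82, 88, 106, 113, 125, 137, 148]

Fragments:
  [0,7): 7 bp
  [7,16): 9 bp
  [16,24): 8 bp
  [24,37): 13 bp
  [37,45): 8 bp
  [45,50): 5 bp
  [50,57): 7 bp
  [57,70): 13 bp
  [70,82): 12 bp
  [82,88): 6 bp
  [88,106): 18 bp
  [106,113): 7 bp
  [113,125): 12 bp
  [125,137): 12 bp
  [137,148): 11 bp
  [148,162): 14 bp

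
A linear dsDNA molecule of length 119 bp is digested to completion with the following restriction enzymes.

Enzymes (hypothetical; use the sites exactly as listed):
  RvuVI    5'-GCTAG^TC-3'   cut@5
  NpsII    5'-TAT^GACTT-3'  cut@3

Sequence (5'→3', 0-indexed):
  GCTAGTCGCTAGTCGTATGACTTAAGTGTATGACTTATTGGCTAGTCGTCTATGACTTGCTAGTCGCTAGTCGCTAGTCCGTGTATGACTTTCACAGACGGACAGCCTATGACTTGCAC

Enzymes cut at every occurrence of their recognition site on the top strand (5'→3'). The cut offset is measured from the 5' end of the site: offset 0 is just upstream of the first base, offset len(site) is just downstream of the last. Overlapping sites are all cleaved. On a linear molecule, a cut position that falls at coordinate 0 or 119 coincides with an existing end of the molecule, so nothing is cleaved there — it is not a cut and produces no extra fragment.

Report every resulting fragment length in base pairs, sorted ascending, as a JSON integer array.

[5,6,7,7,7,8,9,9,10,13,14,24]

Site scan:
  RvuVI GCTAGTC/5: at [0, 7, 40, 58, 65, 72] ⇒ [5, 12, 45, 63, 70, 77]
  NpsII TATGACTT/3: at [15, 28, 50, 83, 107] ⇒ [18, 31, 53, 86, 110]

Pooled cuts: [5, 12, 18, 31, 45, 53, 63, 70, 77, 86, 110]

Fragments:
  [0,5): 5 bp
  [5,12): 7 bp
  [12,18): 6 bp
  [18,31): 13 bp
  [31,45): 14 bp
  [45,53): 8 bp
  [53,63): 10 bp
  [63,70): 7 bp
  [70,77): 7 bp
  [77,86): 9 bp
  [86,110): 24 bp
  [110,119): 9 bp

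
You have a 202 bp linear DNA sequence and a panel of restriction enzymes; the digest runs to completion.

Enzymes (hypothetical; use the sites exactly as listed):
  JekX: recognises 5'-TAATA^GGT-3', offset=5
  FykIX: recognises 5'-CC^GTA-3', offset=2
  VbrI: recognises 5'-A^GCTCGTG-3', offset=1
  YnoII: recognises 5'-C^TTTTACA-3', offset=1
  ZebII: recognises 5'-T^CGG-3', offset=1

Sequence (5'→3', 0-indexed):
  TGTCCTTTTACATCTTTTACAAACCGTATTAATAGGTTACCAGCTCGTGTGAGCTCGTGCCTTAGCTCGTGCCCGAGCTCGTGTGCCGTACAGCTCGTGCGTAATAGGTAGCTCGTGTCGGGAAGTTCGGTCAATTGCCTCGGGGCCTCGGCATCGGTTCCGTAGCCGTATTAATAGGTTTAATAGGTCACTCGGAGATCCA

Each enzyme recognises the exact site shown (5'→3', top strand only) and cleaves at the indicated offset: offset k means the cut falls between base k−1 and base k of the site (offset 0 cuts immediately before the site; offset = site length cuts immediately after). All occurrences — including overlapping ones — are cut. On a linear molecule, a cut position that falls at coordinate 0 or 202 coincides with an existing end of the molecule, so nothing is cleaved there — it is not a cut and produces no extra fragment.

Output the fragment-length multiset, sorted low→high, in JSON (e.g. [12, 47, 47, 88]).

[4,5,5,6,6,7,7,8,8,8,9,9,9,9,9,10,10,11,11,12,12,13,14]

Per-enzyme occurrences:
  JekX TAATAGGT/5: at [29, 101, 171, 180] ⇒ [34, 106, 176, 185]
  FykIX CCGTA/2: at [23, 85, 159, 165] ⇒ [25, 87, 161, 167]
  VbrI AGCTCGTG/1: at [41, 51, 63, 75, 91, 109] ⇒ [42, 52, 64, 76, 92, 110]
  YnoII CTTTTACA/1: at [4, 13] ⇒ [5, 14]
  ZebII TCGG/1: at [117, 126, 139, 147, 153, 191] ⇒ [118, 127, 140, 148, 154, 192]

All cut coordinates (distinct, sorted): [5, 14, 25, 34, 42, 52, 64, 76, 87, 92, 106, 110, 118, 127, 140, 148, 154, 161, 167, 176, 185, 192]

Fragments:
  [0,5): 5 bp
  [5,14): 9 bp
  [14,25): 11 bp
  [25,34): 9 bp
  [34,42): 8 bp
  [42,52): 10 bp
  [52,64): 12 bp
  [64,76): 12 bp
  [76,87): 11 bp
  [87,92): 5 bp
  [92,106): 14 bp
  [106,110): 4 bp
  [110,118): 8 bp
  [118,127): 9 bp
  [127,140): 13 bp
  [140,148): 8 bp
  [148,154): 6 bp
  [154,161): 7 bp
  [161,167): 6 bp
  [167,176): 9 bp
  [176,185): 9 bp
  [185,192): 7 bp
  [192,202): 10 bp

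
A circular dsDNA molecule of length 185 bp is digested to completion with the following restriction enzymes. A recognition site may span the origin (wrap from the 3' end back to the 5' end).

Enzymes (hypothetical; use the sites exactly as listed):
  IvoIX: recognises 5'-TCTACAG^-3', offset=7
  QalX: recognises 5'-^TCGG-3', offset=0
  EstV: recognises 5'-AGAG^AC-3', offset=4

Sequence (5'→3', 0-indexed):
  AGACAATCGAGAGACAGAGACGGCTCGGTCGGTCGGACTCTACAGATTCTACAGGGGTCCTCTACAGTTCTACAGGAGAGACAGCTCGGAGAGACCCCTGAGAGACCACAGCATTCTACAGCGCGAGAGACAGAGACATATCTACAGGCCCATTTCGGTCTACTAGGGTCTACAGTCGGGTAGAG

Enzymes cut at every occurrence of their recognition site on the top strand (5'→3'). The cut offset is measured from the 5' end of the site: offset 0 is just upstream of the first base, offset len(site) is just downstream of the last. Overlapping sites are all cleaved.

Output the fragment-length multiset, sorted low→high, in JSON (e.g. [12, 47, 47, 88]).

Per-enzyme occurrences:
  IvoIX (TCTACAG, off=7): starts [38, 47, 60, 68, 114, 140, 168] → cuts [45, 54, 67, 75, 121, 147, 175]
  QalX (TCGG, off=0): starts [24, 28, 32, 85, 154, 175] → cuts [24, 28, 32, 85, 154, 175]
  EstV (AGAGAC, off=4): starts [9, 15, 76, 89, 100, 125, 131, 183] → cuts [2, 13, 19, 80, 93, 104, 129, 135]

All cut coordinates (distinct, sorted): [2, 13, 19, 24, 28, 32, 45, 54, 67, 75, 80, 85, 93, 104, 121, 129, 135, 147, 154, 175]

Fragments:
  2→13: 11 bp
  13→19: 6 bp
  19→24: 5 bp
  24→28: 4 bp
  28→32: 4 bp
  32→45: 13 bp
  45→54: 9 bp
  54→67: 13 bp
  67→75: 8 bp
  75→80: 5 bp
  80→85: 5 bp
  85→93: 8 bp
  93→104: 11 bp
  104→121: 17 bp
  121→129: 8 bp
  129→135: 6 bp
  135→147: 12 bp
  147→154: 7 bp
  154→175: 21 bp
  175→2 (wrap): 185-175+2 = 12 bp

[4,4,5,5,5,6,6,7,8,8,8,9,11,11,12,12,13,13,17,21]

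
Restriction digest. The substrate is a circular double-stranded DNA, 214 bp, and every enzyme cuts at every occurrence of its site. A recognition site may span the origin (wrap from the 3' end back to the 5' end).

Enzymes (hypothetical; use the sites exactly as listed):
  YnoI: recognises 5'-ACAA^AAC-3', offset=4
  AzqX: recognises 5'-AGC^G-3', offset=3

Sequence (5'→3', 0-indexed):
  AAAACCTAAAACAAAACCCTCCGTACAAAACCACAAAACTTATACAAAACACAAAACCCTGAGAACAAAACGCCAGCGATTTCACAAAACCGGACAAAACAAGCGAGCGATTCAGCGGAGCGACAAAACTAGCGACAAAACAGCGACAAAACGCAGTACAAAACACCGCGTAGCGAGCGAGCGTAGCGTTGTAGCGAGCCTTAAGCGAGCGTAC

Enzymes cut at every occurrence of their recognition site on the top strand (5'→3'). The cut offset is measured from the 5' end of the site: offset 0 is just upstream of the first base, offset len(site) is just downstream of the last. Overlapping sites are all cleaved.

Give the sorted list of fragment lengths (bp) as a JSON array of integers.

[4,4,4,4,5,5,5,5,5,6,6,7,7,7,8,8,8,9,10,10,11,11,12,12,13,14,14]

Per-enzyme occurrences:
  YnoI ACAAAAC/4: at [10, 24, 32, 43, 50, 64, 83, 93, 122, 134, 145, 157, 212] ⇒ [2, 14, 28, 36, 47, 54, 68, 87, 97, 126, 138, 149, 161]
  AzqX AGCG/3: at [74, 101, 105, 113, 118, 130, 141, 171, 175, 179, 184, 192, 203, 207] ⇒ [77, 104, 108, 116, 121, 133, 144, 174, 178, 182, 187, 195, 206, 210]

All cut coordinates (distinct, sorted): [2, 14, 28, 36, 47, 54, 68, 77, 87, 97, 104, 108, 116, 121, 126, 133, 138, 144, 149, 161, 174, 178, 182, 187, 195, 206, 210]

Fragments:
  2→14: 12 bp
  14→28: 14 bp
  28→36: 8 bp
  36→47: 11 bp
  47→54: 7 bp
  54→68: 14 bp
  68→77: 9 bp
  77→87: 10 bp
  87→97: 10 bp
  97→104: 7 bp
  104→108: 4 bp
  108→116: 8 bp
  116→121: 5 bp
  121→126: 5 bp
  126→133: 7 bp
  133→138: 5 bp
  138→144: 6 bp
  144→149: 5 bp
  149→161: 12 bp
  161→174: 13 bp
  174→178: 4 bp
  178→182: 4 bp
  182→187: 5 bp
  187→195: 8 bp
  195→206: 11 bp
  206→210: 4 bp
  210→2 (wrap): 214-210+2 = 6 bp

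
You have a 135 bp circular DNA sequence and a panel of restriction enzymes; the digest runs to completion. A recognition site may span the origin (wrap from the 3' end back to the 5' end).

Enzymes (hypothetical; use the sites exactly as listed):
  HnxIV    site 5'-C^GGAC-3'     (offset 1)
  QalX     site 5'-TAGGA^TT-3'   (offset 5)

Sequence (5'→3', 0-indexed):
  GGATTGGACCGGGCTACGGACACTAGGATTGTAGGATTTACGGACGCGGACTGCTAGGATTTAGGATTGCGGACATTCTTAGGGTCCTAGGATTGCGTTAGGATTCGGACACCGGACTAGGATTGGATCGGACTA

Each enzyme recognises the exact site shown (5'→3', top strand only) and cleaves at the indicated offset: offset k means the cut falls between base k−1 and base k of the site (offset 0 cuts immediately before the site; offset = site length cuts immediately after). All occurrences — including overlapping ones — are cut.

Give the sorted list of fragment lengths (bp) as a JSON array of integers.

[3,4,5,6,7,7,7,8,9,9,11,11,12,14,22]

Site scan:
  HnxIV (CGGAC, off=1): starts [16, 40, 46, 69, 105, 112, 128] → cuts [17, 41, 47, 70, 106, 113, 129]
  QalX (TAGGATT, off=5): starts [23, 31, 54, 61, 87, 98, 117, 133] → cuts [3, 28, 36, 59, 66, 92, 103, 122]

All cut coordinates (distinct, sorted): [3, 17, 28, 36, 41, 47, 59, 66, 70, 92, 103, 106, 113, 122, 129]

Fragment lengths:
  3→17: 14 bp
  17→28: 11 bp
  28→36: 8 bp
  36→41: 5 bp
  41→47: 6 bp
  47→59: 12 bp
  59→66: 7 bp
  66→70: 4 bp
  70→92: 22 bp
  92→103: 11 bp
  103→106: 3 bp
  106→113: 7 bp
  113→122: 9 bp
  122→129: 7 bp
  129→3 (wrap): 135-129+3 = 9 bp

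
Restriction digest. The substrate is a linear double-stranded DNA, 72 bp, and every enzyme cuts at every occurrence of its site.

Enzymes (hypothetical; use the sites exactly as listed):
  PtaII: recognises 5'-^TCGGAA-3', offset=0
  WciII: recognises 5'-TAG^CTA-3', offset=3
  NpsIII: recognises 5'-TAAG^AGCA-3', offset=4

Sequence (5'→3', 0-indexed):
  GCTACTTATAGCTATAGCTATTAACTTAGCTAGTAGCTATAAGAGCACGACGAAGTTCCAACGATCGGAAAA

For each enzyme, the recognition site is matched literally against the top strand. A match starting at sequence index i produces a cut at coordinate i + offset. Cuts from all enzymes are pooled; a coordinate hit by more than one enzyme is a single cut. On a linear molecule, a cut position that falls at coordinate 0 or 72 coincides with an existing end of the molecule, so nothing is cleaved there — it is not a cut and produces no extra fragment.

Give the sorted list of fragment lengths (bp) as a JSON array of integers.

Scan for sites:
  PtaII TCGGAA/0: at [64] ⇒ [64]
  WciII TAGCTA/3: at [8, 14, 26, 33] ⇒ [11, 17, 29, 36]
  NpsIII TAAGAGCA/4: at [39] ⇒ [43]

All cut coordinates (distinct, sorted): [11, 17, 29, 36, 43, 64]

Fragments:
  [0,11): 11 bp
  [11,17): 6 bp
  [17,29): 12 bp
  [29,36): 7 bp
  [36,43): 7 bp
  [43,64): 21 bp
  [64,72): 8 bp

[6,7,7,8,11,12,21]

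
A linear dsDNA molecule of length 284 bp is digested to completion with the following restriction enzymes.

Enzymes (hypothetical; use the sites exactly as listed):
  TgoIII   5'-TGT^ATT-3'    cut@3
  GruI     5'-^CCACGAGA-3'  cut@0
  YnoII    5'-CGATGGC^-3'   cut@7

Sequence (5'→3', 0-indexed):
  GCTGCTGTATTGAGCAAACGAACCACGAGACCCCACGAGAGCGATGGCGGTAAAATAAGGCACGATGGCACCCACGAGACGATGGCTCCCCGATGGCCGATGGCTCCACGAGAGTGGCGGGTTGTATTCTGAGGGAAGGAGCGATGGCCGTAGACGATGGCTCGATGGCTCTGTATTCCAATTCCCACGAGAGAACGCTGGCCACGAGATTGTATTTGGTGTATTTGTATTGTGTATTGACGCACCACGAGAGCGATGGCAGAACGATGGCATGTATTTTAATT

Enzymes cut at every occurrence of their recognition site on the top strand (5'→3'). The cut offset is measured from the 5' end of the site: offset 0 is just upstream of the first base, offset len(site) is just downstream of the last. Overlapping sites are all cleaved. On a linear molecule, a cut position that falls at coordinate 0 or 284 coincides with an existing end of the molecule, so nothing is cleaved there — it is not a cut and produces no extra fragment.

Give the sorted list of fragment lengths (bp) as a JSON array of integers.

[1,2,4,5,6,7,7,8,8,9,9,9,10,10,11,11,12,13,14,15,16,16,17,20,21,23]

Site scan:
  TgoIII (TGTATT, off=3): starts [5, 122, 171, 210, 219, 225, 232, 272] → cuts [8, 125, 174, 213, 222, 228, 235, 275]
  GruI (CCACGAGA, off=0): starts [22, 32, 71, 105, 184, 201, 244] → cuts [22, 32, 71, 105, 184, 201, 244]
  YnoII (CGATGGC, off=7): starts [41, 62, 79, 90, 97, 141, 154, 162, 253, 264] → cuts [48, 69, 86, 97, 104, 148, 161, 169, 260, 271]

All cut coordinates (distinct, sorted): [8, 22, 32, 48, 69, 71, 86, 97, 104, 105, 125, 148, 161, 169, 174, 184, 201, 213, 222, 228, 235, 244, 260, 271, 275]

Fragments:
  [0,8): 8 bp
  [8,22): 14 bp
  [22,32): 10 bp
  [32,48): 16 bp
  [48,69): 21 bp
  [69,71): 2 bp
  [71,86): 15 bp
  [86,97): 11 bp
  [97,104): 7 bp
  [104,105): 1 bp
  [105,125): 20 bp
  [125,148): 23 bp
  [148,161): 13 bp
  [161,169): 8 bp
  [169,174): 5 bp
  [174,184): 10 bp
  [184,201): 17 bp
  [201,213): 12 bp
  [213,222): 9 bp
  [222,228): 6 bp
  [228,235): 7 bp
  [235,244): 9 bp
  [244,260): 16 bp
  [260,271): 11 bp
  [271,275): 4 bp
  [275,284): 9 bp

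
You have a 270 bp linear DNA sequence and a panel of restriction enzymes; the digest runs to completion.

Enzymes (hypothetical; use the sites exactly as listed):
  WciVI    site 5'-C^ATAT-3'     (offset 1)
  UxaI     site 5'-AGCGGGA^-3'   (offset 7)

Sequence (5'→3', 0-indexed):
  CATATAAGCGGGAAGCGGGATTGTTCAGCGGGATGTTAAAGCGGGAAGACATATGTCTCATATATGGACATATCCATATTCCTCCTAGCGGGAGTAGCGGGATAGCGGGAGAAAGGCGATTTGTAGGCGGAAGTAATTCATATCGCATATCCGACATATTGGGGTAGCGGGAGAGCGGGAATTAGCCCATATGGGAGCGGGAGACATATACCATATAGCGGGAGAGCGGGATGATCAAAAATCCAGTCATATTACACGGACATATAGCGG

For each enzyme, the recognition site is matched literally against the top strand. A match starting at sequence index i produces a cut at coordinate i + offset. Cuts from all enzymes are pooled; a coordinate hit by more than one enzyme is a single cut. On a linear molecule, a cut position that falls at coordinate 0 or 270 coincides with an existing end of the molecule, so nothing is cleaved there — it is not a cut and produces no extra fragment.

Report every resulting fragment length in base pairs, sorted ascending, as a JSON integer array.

[1,3,4,6,7,7,7,8,8,8,8,9,9,9,9,10,11,12,13,13,13,14,17,17,18,29]

Per-enzyme occurrences:
  WciVI CATAT/1: at [0, 49, 58, 68, 74, 138, 145, 154, 187, 204, 211, 247, 260] ⇒ [1, 50, 59, 69, 75, 139, 146, 155, 188, 205, 212, 248, 261]
  UxaI AGCGGGA/7: at [6, 13, 26, 39, 86, 95, 103, 165, 173, 195, 216, 224] ⇒ [13, 20, 33, 46, 93, 102, 110, 172, 180, 202, 223, 231]

All cut coordinates (distinct, sorted): [1, 13, 20, 33, 46, 50, 59, 69, 75, 93, 102, 110, 139, 146, 155, 172, 180, 188, 202, 205, 212, 223, 231, 248, 261]

Fragments:
  [0,1): 1 bp
  [1,13): 12 bp
  [13,20): 7 bp
  [20,33): 13 bp
  [33,46): 13 bp
  [46,50): 4 bp
  [50,59): 9 bp
  [59,69): 10 bp
  [69,75): 6 bp
  [75,93): 18 bp
  [93,102): 9 bp
  [102,110): 8 bp
  [110,139): 29 bp
  [139,146): 7 bp
  [146,155): 9 bp
  [155,172): 17 bp
  [172,180): 8 bp
  [180,188): 8 bp
  [188,202): 14 bp
  [202,205): 3 bp
  [205,212): 7 bp
  [212,223): 11 bp
  [223,231): 8 bp
  [231,248): 17 bp
  [248,261): 13 bp
  [261,270): 9 bp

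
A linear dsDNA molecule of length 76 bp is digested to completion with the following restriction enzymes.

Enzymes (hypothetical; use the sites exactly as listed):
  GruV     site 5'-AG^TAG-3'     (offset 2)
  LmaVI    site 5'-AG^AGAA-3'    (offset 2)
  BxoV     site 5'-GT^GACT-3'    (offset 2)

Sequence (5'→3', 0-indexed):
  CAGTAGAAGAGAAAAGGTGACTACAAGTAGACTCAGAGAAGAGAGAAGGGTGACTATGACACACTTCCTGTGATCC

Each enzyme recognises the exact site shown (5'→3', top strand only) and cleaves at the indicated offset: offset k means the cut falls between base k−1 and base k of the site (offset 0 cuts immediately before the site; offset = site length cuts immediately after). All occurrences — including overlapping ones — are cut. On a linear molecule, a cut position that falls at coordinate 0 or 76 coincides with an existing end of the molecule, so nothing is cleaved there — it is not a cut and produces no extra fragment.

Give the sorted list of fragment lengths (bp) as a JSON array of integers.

[3,6,7,8,9,9,9,25]

Scan for sites:
  GruV AGTAG/2: at [1, 25] ⇒ [3, 27]
  LmaVI AGAGAA/2: at [7, 34, 41] ⇒ [9, 36, 43]
  BxoV GTGACT/2: at [16, 49] ⇒ [18, 51]

Pooled cuts: [3, 9, 18, 27, 36, 43, 51]

Fragments:
  [0,3): 3 bp
  [3,9): 6 bp
  [9,18): 9 bp
  [18,27): 9 bp
  [27,36): 9 bp
  [36,43): 7 bp
  [43,51): 8 bp
  [51,76): 25 bp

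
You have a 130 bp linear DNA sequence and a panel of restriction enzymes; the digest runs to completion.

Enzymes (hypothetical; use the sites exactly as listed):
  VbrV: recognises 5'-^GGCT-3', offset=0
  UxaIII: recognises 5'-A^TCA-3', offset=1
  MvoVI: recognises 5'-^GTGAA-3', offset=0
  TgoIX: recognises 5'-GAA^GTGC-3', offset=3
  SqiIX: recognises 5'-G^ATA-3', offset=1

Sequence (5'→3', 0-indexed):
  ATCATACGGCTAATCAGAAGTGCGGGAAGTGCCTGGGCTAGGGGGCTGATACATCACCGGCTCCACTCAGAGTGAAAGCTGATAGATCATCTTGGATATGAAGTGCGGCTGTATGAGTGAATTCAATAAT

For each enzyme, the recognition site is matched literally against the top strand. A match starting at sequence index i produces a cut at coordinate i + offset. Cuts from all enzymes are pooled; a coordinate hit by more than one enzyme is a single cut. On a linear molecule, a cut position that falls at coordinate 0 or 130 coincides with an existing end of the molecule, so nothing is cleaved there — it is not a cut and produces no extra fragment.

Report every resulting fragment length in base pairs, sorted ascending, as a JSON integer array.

Scan for sites:
  VbrV (GGCT, off=0): starts [7, 35, 43, 58, 106] → cuts [7, 35, 43, 58, 106]
  UxaIII (ATCA, off=1): starts [0, 12, 52, 85] → cuts [1, 13, 53, 86]
  MvoVI (GTGAA, off=0): starts [71, 116] → cuts [71, 116]
  TgoIX (GAAGTGC, off=3): starts [16, 25, 99] → cuts [19, 28, 102]
  SqiIX (GATA, off=1): starts [47, 80, 94] → cuts [48, 81, 95]

Pooled cuts: [1, 7, 13, 19, 28, 35, 43, 48, 53, 58, 71, 81, 86, 95, 102, 106, 116]

Fragment lengths:
  [0,1): 1 bp
  [1,7): 6 bp
  [7,13): 6 bp
  [13,19): 6 bp
  [19,28): 9 bp
  [28,35): 7 bp
  [35,43): 8 bp
  [43,48): 5 bp
  [48,53): 5 bp
  [53,58): 5 bp
  [58,71): 13 bp
  [71,81): 10 bp
  [81,86): 5 bp
  [86,95): 9 bp
  [95,102): 7 bp
  [102,106): 4 bp
  [106,116): 10 bp
  [116,130): 14 bp

[1,4,5,5,5,5,6,6,6,7,7,8,9,9,10,10,13,14]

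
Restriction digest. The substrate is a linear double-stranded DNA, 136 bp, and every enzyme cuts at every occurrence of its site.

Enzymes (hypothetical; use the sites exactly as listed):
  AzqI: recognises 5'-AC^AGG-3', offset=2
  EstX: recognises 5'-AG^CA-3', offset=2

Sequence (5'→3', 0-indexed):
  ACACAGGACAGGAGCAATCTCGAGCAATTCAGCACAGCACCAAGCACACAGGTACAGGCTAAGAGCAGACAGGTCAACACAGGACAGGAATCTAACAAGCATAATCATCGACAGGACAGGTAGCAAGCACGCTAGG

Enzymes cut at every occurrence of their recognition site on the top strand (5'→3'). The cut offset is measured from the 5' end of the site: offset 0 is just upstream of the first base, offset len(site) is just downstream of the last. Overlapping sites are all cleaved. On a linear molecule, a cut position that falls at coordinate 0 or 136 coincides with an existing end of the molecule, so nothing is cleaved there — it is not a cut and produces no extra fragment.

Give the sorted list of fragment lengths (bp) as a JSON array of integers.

Scan for sites:
  AzqI (ACAGG, off=2): starts [2, 7, 47, 53, 68, 78, 83, 110, 115] → cuts [4, 9, 49, 55, 70, 80, 85, 112, 117]
  EstX (AGCA, off=2): starts [12, 22, 30, 35, 42, 63, 97, 121, 125] → cuts [14, 24, 32, 37, 44, 65, 99, 123, 127]

All cut coordinates (distinct, sorted): [4, 9, 14, 24, 32, 37, 44, 49, 55, 65, 70, 80, 85, 99, 112, 117, 123, 127]

Fragments:
  [0,4): 4 bp
  [4,9): 5 bp
  [9,14): 5 bp
  [14,24): 10 bp
  [24,32): 8 bp
  [32,37): 5 bp
  [37,44): 7 bp
  [44,49): 5 bp
  [49,55): 6 bp
  [55,65): 10 bp
  [65,70): 5 bp
  [70,80): 10 bp
  [80,85): 5 bp
  [85,99): 14 bp
  [99,112): 13 bp
  [112,117): 5 bp
  [117,123): 6 bp
  [123,127): 4 bp
  [127,136): 9 bp

[4,4,5,5,5,5,5,5,5,6,6,7,8,9,10,10,10,13,14]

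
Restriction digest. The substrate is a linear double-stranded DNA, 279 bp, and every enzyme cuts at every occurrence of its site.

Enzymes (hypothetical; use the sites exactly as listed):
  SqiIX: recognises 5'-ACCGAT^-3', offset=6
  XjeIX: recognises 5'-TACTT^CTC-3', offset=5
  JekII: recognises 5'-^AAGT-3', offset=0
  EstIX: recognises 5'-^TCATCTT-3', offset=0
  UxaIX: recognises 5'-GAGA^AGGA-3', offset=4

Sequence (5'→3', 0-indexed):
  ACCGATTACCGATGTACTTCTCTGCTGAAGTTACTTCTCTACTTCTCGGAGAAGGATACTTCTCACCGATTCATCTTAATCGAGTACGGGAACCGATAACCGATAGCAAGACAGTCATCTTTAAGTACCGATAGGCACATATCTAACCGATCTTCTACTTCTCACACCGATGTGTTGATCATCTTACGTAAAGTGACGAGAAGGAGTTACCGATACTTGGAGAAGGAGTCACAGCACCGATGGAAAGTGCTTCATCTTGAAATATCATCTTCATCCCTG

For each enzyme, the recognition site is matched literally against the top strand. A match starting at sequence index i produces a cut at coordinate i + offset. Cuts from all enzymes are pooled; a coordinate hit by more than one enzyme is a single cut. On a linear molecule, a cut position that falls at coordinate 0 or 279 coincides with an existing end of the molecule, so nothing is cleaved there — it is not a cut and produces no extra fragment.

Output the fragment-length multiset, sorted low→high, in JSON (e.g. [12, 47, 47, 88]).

Site scan:
  SqiIX ACCGAT/6: at [0, 7, 64, 91, 98, 126, 145, 165, 208, 235] ⇒ [6, 13, 70, 97, 104, 132, 151, 171, 214, 241]
  XjeIX TACTTCTC/5: at [14, 31, 39, 56, 155] ⇒ [19, 36, 44, 61, 160]
  JekII AAGT/0: at [27, 122, 190, 244] ⇒ [27, 122, 190, 244]
  EstIX TCATCTT/0: at [70, 114, 178, 251, 264] ⇒ [70, 114, 178, 251, 264]
  UxaIX GAGAAGGA/4: at [48, 197, 219] ⇒ [52, 201, 223]

Pooled cuts: [6, 13, 19, 27, 36, 44, 52, 61, 70, 97, 104, 114, 122, 132, 151, 160, 171, 178, 190, 201, 214, 223, 241, 244, 251, 264]

Fragments:
  [0,6): 6 bp
  [6,13): 7 bp
  [13,19): 6 bp
  [19,27): 8 bp
  [27,36): 9 bp
  [36,44): 8 bp
  [44,52): 8 bp
  [52,61): 9 bp
  [61,70): 9 bp
  [70,97): 27 bp
  [97,104): 7 bp
  [104,114): 10 bp
  [114,122): 8 bp
  [122,132): 10 bp
  [132,151): 19 bp
  [151,160): 9 bp
  [160,171): 11 bp
  [171,178): 7 bp
  [178,190): 12 bp
  [190,201): 11 bp
  [201,214): 13 bp
  [214,223): 9 bp
  [223,241): 18 bp
  [241,244): 3 bp
  [244,251): 7 bp
  [251,264): 13 bp
  [264,279): 15 bp

[3,6,6,7,7,7,7,8,8,8,8,9,9,9,9,9,10,10,11,11,12,13,13,15,18,19,27]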